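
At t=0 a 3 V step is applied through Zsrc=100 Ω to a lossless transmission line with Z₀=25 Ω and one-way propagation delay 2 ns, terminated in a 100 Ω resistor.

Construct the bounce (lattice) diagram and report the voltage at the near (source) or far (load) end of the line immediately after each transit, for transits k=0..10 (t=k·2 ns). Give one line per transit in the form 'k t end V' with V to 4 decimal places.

Γ_L=0.600000, Γ_S=0.600000; launch V₁=3·25/125=0.600000
k=0 src: V=0.6000
k=1 load: inc=0.600000, refl=0.600000·0.600000=0.3600; V=0.000000+0.600000+0.360000=0.9600
k=2 src: inc=0.360000, refl=0.360000·0.600000=0.2160; V=0.600000+0.360000+0.216000=1.1760
k=3 load: inc=0.216000, refl=0.216000·0.600000=0.1296; V=0.960000+0.216000+0.129600=1.3056
k=4 src: inc=0.129600, refl=0.129600·0.600000=0.0778; V=1.176000+0.129600+0.077760=1.3834
k=5 load: inc=0.077760, refl=0.077760·0.600000=0.0467; V=1.305600+0.077760+0.046656=1.4300
k=6 src: inc=0.046656, refl=0.046656·0.600000=0.0280; V=1.383360+0.046656+0.027994=1.4580
k=7 load: inc=0.027994, refl=0.027994·0.600000=0.0168; V=1.430016+0.027994+0.016796=1.4748
k=8 src: inc=0.016796, refl=0.016796·0.600000=0.0101; V=1.458010+0.016796+0.010078=1.4849
k=9 load: inc=0.010078, refl=0.010078·0.600000=0.0060; V=1.474806+0.010078+0.006047=1.4909
k=10 src: inc=0.006047, refl=0.006047·0.600000=0.0036; V=1.484883+0.006047+0.003628=1.4946

0 0 source 0.6000
1 2 load 0.9600
2 4 source 1.1760
3 6 load 1.3056
4 8 source 1.3834
5 10 load 1.4300
6 12 source 1.4580
7 14 load 1.4748
8 16 source 1.4849
9 18 load 1.4909
10 20 source 1.4946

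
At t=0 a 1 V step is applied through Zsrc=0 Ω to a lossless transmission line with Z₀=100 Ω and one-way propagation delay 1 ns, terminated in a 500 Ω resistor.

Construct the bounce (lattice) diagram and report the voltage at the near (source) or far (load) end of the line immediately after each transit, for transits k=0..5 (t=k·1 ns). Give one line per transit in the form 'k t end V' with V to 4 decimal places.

Γ_L=0.666667, Γ_S=-1.000000; launch V₁=1·100/100=1.000000
k=0 src: V=1.0000
k=1 load: inc=1.000000, refl=1.000000·0.666667=0.6667; V=0.000000+1.000000+0.666667=1.6667
k=2 src: inc=0.666667, refl=0.666667·-1.000000=-0.6667; V=1.000000+0.666667+-0.666667=1.0000
k=3 load: inc=-0.666667, refl=-0.666667·0.666667=-0.4444; V=1.666667+-0.666667+-0.444444=0.5556
k=4 src: inc=-0.444444, refl=-0.444444·-1.000000=0.4444; V=1.000000+-0.444444+0.444444=1.0000
k=5 load: inc=0.444444, refl=0.444444·0.666667=0.2963; V=0.555556+0.444444+0.296296=1.2963

0 0 source 1.0000
1 1 load 1.6667
2 2 source 1.0000
3 3 load 0.5556
4 4 source 1.0000
5 5 load 1.2963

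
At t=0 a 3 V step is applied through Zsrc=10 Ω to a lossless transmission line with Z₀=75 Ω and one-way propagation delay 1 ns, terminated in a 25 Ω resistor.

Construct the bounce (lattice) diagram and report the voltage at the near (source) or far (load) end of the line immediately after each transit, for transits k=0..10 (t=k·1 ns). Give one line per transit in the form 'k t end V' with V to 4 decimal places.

0 0 source 2.6471
1 1 load 1.3235
2 2 source 2.3356
3 3 load 1.8296
4 4 source 2.2166
5 5 load 2.0231
6 6 source 2.1710
7 7 load 2.0971
8 8 source 2.1536
9 9 load 2.1253
10 10 source 2.1470

Γ_L=-0.500000, Γ_S=-0.764706; launch V₁=3·75/85=2.647059
k=0 src: V=2.6471
k=1 load: inc=2.647059, refl=2.647059·-0.500000=-1.3235; V=0.000000+2.647059+-1.323529=1.3235
k=2 src: inc=-1.323529, refl=-1.323529·-0.764706=1.0121; V=2.647059+-1.323529+1.012111=2.3356
k=3 load: inc=1.012111, refl=1.012111·-0.500000=-0.5061; V=1.323529+1.012111+-0.506055=1.8296
k=4 src: inc=-0.506055, refl=-0.506055·-0.764706=0.3870; V=2.335640+-0.506055+0.386984=2.2166
k=5 load: inc=0.386984, refl=0.386984·-0.500000=-0.1935; V=1.829585+0.386984+-0.193492=2.0231
k=6 src: inc=-0.193492, refl=-0.193492·-0.764706=0.1480; V=2.216568+-0.193492+0.147964=2.1710
k=7 load: inc=0.147964, refl=0.147964·-0.500000=-0.0740; V=2.023077+0.147964+-0.073982=2.0971
k=8 src: inc=-0.073982, refl=-0.073982·-0.764706=0.0566; V=2.171041+-0.073982+0.056575=2.1536
k=9 load: inc=0.056575, refl=0.056575·-0.500000=-0.0283; V=2.097059+0.056575+-0.028287=2.1253
k=10 src: inc=-0.028287, refl=-0.028287·-0.764706=0.0216; V=2.153633+-0.028287+0.021631=2.1470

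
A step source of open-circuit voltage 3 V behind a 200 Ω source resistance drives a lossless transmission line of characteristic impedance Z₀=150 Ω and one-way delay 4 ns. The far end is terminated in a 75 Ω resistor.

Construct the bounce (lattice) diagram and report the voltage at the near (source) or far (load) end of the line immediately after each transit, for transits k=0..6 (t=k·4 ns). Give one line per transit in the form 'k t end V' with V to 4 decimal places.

0 0 source 1.2857
1 4 load 0.8571
2 8 source 0.7959
3 12 load 0.8163
4 16 source 0.8192
5 20 load 0.8183
6 24 source 0.8181

Γ_L=-0.333333, Γ_S=0.142857; launch V₁=3·150/350=1.285714
k=0 src: V=1.2857
k=1 load: inc=1.285714, refl=1.285714·-0.333333=-0.4286; V=0.000000+1.285714+-0.428571=0.8571
k=2 src: inc=-0.428571, refl=-0.428571·0.142857=-0.0612; V=1.285714+-0.428571+-0.061224=0.7959
k=3 load: inc=-0.061224, refl=-0.061224·-0.333333=0.0204; V=0.857143+-0.061224+0.020408=0.8163
k=4 src: inc=0.020408, refl=0.020408·0.142857=0.0029; V=0.795918+0.020408+0.002915=0.8192
k=5 load: inc=0.002915, refl=0.002915·-0.333333=-0.0010; V=0.816327+0.002915+-0.000972=0.8183
k=6 src: inc=-0.000972, refl=-0.000972·0.142857=-0.0001; V=0.819242+-0.000972+-0.000139=0.8181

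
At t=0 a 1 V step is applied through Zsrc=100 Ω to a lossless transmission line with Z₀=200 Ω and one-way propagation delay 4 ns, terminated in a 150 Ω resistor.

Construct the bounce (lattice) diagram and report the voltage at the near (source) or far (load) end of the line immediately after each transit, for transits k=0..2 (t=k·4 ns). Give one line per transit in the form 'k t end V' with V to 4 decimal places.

Γ_L=-0.142857, Γ_S=-0.333333; launch V₁=1·200/300=0.666667
k=0 src: V=0.6667
k=1 load: inc=0.666667, refl=0.666667·-0.142857=-0.0952; V=0.000000+0.666667+-0.095238=0.5714
k=2 src: inc=-0.095238, refl=-0.095238·-0.333333=0.0317; V=0.666667+-0.095238+0.031746=0.6032

0 0 source 0.6667
1 4 load 0.5714
2 8 source 0.6032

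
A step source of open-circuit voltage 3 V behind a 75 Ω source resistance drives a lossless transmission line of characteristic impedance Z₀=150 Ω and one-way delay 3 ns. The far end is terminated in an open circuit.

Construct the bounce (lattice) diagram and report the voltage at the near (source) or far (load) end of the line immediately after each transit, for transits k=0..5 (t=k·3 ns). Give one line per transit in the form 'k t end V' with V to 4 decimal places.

Γ_L=1.000000, Γ_S=-0.333333; launch V₁=3·150/225=2.000000
k=0 src: V=2.0000
k=1 load: inc=2.000000, refl=2.000000·1.000000=2.0000; V=0.000000+2.000000+2.000000=4.0000
k=2 src: inc=2.000000, refl=2.000000·-0.333333=-0.6667; V=2.000000+2.000000+-0.666667=3.3333
k=3 load: inc=-0.666667, refl=-0.666667·1.000000=-0.6667; V=4.000000+-0.666667+-0.666667=2.6667
k=4 src: inc=-0.666667, refl=-0.666667·-0.333333=0.2222; V=3.333333+-0.666667+0.222222=2.8889
k=5 load: inc=0.222222, refl=0.222222·1.000000=0.2222; V=2.666667+0.222222+0.222222=3.1111

0 0 source 2.0000
1 3 load 4.0000
2 6 source 3.3333
3 9 load 2.6667
4 12 source 2.8889
5 15 load 3.1111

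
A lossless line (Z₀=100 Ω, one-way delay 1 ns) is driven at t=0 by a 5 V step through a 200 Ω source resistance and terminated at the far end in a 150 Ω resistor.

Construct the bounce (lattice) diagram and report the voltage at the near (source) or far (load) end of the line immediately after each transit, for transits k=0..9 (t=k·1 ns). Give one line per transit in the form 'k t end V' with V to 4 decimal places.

Γ_L=0.200000, Γ_S=0.333333; launch V₁=5·100/300=1.666667
k=0 src: V=1.6667
k=1 load: inc=1.666667, refl=1.666667·0.200000=0.3333; V=0.000000+1.666667+0.333333=2.0000
k=2 src: inc=0.333333, refl=0.333333·0.333333=0.1111; V=1.666667+0.333333+0.111111=2.1111
k=3 load: inc=0.111111, refl=0.111111·0.200000=0.0222; V=2.000000+0.111111+0.022222=2.1333
k=4 src: inc=0.022222, refl=0.022222·0.333333=0.0074; V=2.111111+0.022222+0.007407=2.1407
k=5 load: inc=0.007407, refl=0.007407·0.200000=0.0015; V=2.133333+0.007407+0.001481=2.1422
k=6 src: inc=0.001481, refl=0.001481·0.333333=0.0005; V=2.140741+0.001481+0.000494=2.1427
k=7 load: inc=0.000494, refl=0.000494·0.200000=0.0001; V=2.142222+0.000494+0.000099=2.1428
k=8 src: inc=0.000099, refl=0.000099·0.333333=0.0000; V=2.142716+0.000099+0.000033=2.1428
k=9 load: inc=0.000033, refl=0.000033·0.200000=0.0000; V=2.142815+0.000033+0.000007=2.1429

0 0 source 1.6667
1 1 load 2.0000
2 2 source 2.1111
3 3 load 2.1333
4 4 source 2.1407
5 5 load 2.1422
6 6 source 2.1427
7 7 load 2.1428
8 8 source 2.1428
9 9 load 2.1429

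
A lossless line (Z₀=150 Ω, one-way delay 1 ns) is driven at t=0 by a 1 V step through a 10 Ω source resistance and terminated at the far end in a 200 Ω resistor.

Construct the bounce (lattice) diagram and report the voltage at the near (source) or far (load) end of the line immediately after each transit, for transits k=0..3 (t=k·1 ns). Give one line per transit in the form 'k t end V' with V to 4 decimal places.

0 0 source 0.9375
1 1 load 1.0714
2 2 source 0.9542
3 3 load 0.9375

Γ_L=0.142857, Γ_S=-0.875000; launch V₁=1·150/160=0.937500
k=0 src: V=0.9375
k=1 load: inc=0.937500, refl=0.937500·0.142857=0.1339; V=0.000000+0.937500+0.133929=1.0714
k=2 src: inc=0.133929, refl=0.133929·-0.875000=-0.1172; V=0.937500+0.133929+-0.117188=0.9542
k=3 load: inc=-0.117188, refl=-0.117188·0.142857=-0.0167; V=1.071429+-0.117188+-0.016741=0.9375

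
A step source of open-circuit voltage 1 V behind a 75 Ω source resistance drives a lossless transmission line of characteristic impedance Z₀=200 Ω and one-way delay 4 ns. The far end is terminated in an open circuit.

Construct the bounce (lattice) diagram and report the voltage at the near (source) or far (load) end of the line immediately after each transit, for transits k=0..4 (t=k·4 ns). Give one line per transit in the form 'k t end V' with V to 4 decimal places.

Γ_L=1.000000, Γ_S=-0.454545; launch V₁=1·200/275=0.727273
k=0 src: V=0.7273
k=1 load: inc=0.727273, refl=0.727273·1.000000=0.7273; V=0.000000+0.727273+0.727273=1.4545
k=2 src: inc=0.727273, refl=0.727273·-0.454545=-0.3306; V=0.727273+0.727273+-0.330579=1.1240
k=3 load: inc=-0.330579, refl=-0.330579·1.000000=-0.3306; V=1.454545+-0.330579+-0.330579=0.7934
k=4 src: inc=-0.330579, refl=-0.330579·-0.454545=0.1503; V=1.123967+-0.330579+0.150263=0.9437

0 0 source 0.7273
1 4 load 1.4545
2 8 source 1.1240
3 12 load 0.7934
4 16 source 0.9437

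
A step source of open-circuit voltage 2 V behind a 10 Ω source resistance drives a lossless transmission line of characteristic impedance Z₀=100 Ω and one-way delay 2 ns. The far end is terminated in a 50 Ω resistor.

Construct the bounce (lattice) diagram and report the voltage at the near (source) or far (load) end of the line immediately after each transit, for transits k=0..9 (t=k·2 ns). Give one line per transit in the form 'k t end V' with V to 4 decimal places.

Γ_L=-0.333333, Γ_S=-0.818182; launch V₁=2·100/110=1.818182
k=0 src: V=1.8182
k=1 load: inc=1.818182, refl=1.818182·-0.333333=-0.6061; V=0.000000+1.818182+-0.606061=1.2121
k=2 src: inc=-0.606061, refl=-0.606061·-0.818182=0.4959; V=1.818182+-0.606061+0.495868=1.7080
k=3 load: inc=0.495868, refl=0.495868·-0.333333=-0.1653; V=1.212121+0.495868+-0.165289=1.5427
k=4 src: inc=-0.165289, refl=-0.165289·-0.818182=0.1352; V=1.707989+-0.165289+0.135237=1.6779
k=5 load: inc=0.135237, refl=0.135237·-0.333333=-0.0451; V=1.542700+0.135237+-0.045079=1.6329
k=6 src: inc=-0.045079, refl=-0.045079·-0.818182=0.0369; V=1.677936+-0.045079+0.036883=1.6697
k=7 load: inc=0.036883, refl=0.036883·-0.333333=-0.0123; V=1.632858+0.036883+-0.012294=1.6574
k=8 src: inc=-0.012294, refl=-0.012294·-0.818182=0.0101; V=1.669740+-0.012294+0.010059=1.6675
k=9 load: inc=0.010059, refl=0.010059·-0.333333=-0.0034; V=1.657446+0.010059+-0.003353=1.6642

0 0 source 1.8182
1 2 load 1.2121
2 4 source 1.7080
3 6 load 1.5427
4 8 source 1.6779
5 10 load 1.6329
6 12 source 1.6697
7 14 load 1.6574
8 16 source 1.6675
9 18 load 1.6642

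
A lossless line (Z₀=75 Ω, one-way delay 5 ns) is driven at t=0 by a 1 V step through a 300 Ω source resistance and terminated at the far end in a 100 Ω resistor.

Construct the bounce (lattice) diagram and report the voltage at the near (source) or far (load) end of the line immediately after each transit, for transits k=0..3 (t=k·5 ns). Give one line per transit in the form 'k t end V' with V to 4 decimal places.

0 0 source 0.2000
1 5 load 0.2286
2 10 source 0.2457
3 15 load 0.2482

Γ_L=0.142857, Γ_S=0.600000; launch V₁=1·75/375=0.200000
k=0 src: V=0.2000
k=1 load: inc=0.200000, refl=0.200000·0.142857=0.0286; V=0.000000+0.200000+0.028571=0.2286
k=2 src: inc=0.028571, refl=0.028571·0.600000=0.0171; V=0.200000+0.028571+0.017143=0.2457
k=3 load: inc=0.017143, refl=0.017143·0.142857=0.0024; V=0.228571+0.017143+0.002449=0.2482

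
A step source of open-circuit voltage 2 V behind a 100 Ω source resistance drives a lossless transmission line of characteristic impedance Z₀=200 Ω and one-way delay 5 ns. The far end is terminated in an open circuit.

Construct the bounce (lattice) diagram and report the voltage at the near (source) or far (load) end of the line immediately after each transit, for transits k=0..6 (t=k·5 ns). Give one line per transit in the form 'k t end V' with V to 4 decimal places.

Γ_L=1.000000, Γ_S=-0.333333; launch V₁=2·200/300=1.333333
k=0 src: V=1.3333
k=1 load: inc=1.333333, refl=1.333333·1.000000=1.3333; V=0.000000+1.333333+1.333333=2.6667
k=2 src: inc=1.333333, refl=1.333333·-0.333333=-0.4444; V=1.333333+1.333333+-0.444444=2.2222
k=3 load: inc=-0.444444, refl=-0.444444·1.000000=-0.4444; V=2.666667+-0.444444+-0.444444=1.7778
k=4 src: inc=-0.444444, refl=-0.444444·-0.333333=0.1481; V=2.222222+-0.444444+0.148148=1.9259
k=5 load: inc=0.148148, refl=0.148148·1.000000=0.1481; V=1.777778+0.148148+0.148148=2.0741
k=6 src: inc=0.148148, refl=0.148148·-0.333333=-0.0494; V=1.925926+0.148148+-0.049383=2.0247

0 0 source 1.3333
1 5 load 2.6667
2 10 source 2.2222
3 15 load 1.7778
4 20 source 1.9259
5 25 load 2.0741
6 30 source 2.0247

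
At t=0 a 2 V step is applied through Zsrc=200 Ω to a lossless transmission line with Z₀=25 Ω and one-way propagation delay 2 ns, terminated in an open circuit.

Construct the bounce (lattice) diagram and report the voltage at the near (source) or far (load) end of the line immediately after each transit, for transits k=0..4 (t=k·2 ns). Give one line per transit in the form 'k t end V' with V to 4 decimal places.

0 0 source 0.2222
1 2 load 0.4444
2 4 source 0.6173
3 6 load 0.7901
4 8 source 0.9246

Γ_L=1.000000, Γ_S=0.777778; launch V₁=2·25/225=0.222222
k=0 src: V=0.2222
k=1 load: inc=0.222222, refl=0.222222·1.000000=0.2222; V=0.000000+0.222222+0.222222=0.4444
k=2 src: inc=0.222222, refl=0.222222·0.777778=0.1728; V=0.222222+0.222222+0.172840=0.6173
k=3 load: inc=0.172840, refl=0.172840·1.000000=0.1728; V=0.444444+0.172840+0.172840=0.7901
k=4 src: inc=0.172840, refl=0.172840·0.777778=0.1344; V=0.617284+0.172840+0.134431=0.9246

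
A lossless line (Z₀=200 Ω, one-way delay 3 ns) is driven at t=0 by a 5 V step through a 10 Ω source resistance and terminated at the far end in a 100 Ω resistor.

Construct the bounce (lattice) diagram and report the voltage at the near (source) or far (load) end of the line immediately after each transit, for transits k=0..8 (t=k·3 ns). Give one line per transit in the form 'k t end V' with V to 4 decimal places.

0 0 source 4.7619
1 3 load 3.1746
2 6 source 4.6107
3 9 load 4.1320
4 12 source 4.5651
5 15 load 4.4208
6 18 source 4.5514
7 21 load 4.5079
8 24 source 4.5472

Γ_L=-0.333333, Γ_S=-0.904762; launch V₁=5·200/210=4.761905
k=0 src: V=4.7619
k=1 load: inc=4.761905, refl=4.761905·-0.333333=-1.5873; V=0.000000+4.761905+-1.587302=3.1746
k=2 src: inc=-1.587302, refl=-1.587302·-0.904762=1.4361; V=4.761905+-1.587302+1.436130=4.6107
k=3 load: inc=1.436130, refl=1.436130·-0.333333=-0.4787; V=3.174603+1.436130+-0.478710=4.1320
k=4 src: inc=-0.478710, refl=-0.478710·-0.904762=0.4331; V=4.610733+-0.478710+0.433119=4.5651
k=5 load: inc=0.433119, refl=0.433119·-0.333333=-0.1444; V=4.132023+0.433119+-0.144373=4.4208
k=6 src: inc=-0.144373, refl=-0.144373·-0.904762=0.1306; V=4.565142+-0.144373+0.130623=4.5514
k=7 load: inc=0.130623, refl=0.130623·-0.333333=-0.0435; V=4.420769+0.130623+-0.043541=4.5079
k=8 src: inc=-0.043541, refl=-0.043541·-0.904762=0.0394; V=4.551392+-0.043541+0.039394=4.5472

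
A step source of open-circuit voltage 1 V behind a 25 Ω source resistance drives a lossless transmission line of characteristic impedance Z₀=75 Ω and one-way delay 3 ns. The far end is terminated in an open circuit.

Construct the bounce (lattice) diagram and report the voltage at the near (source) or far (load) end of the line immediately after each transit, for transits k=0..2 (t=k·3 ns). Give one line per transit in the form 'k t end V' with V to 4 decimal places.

Γ_L=1.000000, Γ_S=-0.500000; launch V₁=1·75/100=0.750000
k=0 src: V=0.7500
k=1 load: inc=0.750000, refl=0.750000·1.000000=0.7500; V=0.000000+0.750000+0.750000=1.5000
k=2 src: inc=0.750000, refl=0.750000·-0.500000=-0.3750; V=0.750000+0.750000+-0.375000=1.1250

0 0 source 0.7500
1 3 load 1.5000
2 6 source 1.1250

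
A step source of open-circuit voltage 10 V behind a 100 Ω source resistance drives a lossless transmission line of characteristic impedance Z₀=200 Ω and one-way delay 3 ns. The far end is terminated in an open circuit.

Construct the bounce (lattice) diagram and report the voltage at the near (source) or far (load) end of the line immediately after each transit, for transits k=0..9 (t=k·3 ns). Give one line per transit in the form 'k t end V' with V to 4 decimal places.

Γ_L=1.000000, Γ_S=-0.333333; launch V₁=10·200/300=6.666667
k=0 src: V=6.6667
k=1 load: inc=6.666667, refl=6.666667·1.000000=6.6667; V=0.000000+6.666667+6.666667=13.3333
k=2 src: inc=6.666667, refl=6.666667·-0.333333=-2.2222; V=6.666667+6.666667+-2.222222=11.1111
k=3 load: inc=-2.222222, refl=-2.222222·1.000000=-2.2222; V=13.333333+-2.222222+-2.222222=8.8889
k=4 src: inc=-2.222222, refl=-2.222222·-0.333333=0.7407; V=11.111111+-2.222222+0.740741=9.6296
k=5 load: inc=0.740741, refl=0.740741·1.000000=0.7407; V=8.888889+0.740741+0.740741=10.3704
k=6 src: inc=0.740741, refl=0.740741·-0.333333=-0.2469; V=9.629630+0.740741+-0.246914=10.1235
k=7 load: inc=-0.246914, refl=-0.246914·1.000000=-0.2469; V=10.370370+-0.246914+-0.246914=9.8765
k=8 src: inc=-0.246914, refl=-0.246914·-0.333333=0.0823; V=10.123457+-0.246914+0.082305=9.9588
k=9 load: inc=0.082305, refl=0.082305·1.000000=0.0823; V=9.876543+0.082305+0.082305=10.0412

0 0 source 6.6667
1 3 load 13.3333
2 6 source 11.1111
3 9 load 8.8889
4 12 source 9.6296
5 15 load 10.3704
6 18 source 10.1235
7 21 load 9.8765
8 24 source 9.9588
9 27 load 10.0412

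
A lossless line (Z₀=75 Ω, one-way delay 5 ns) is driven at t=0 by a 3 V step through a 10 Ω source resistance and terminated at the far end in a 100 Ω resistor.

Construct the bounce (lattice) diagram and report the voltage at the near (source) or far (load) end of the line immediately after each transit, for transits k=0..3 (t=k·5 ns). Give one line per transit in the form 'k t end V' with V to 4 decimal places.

0 0 source 2.6471
1 5 load 3.0252
2 10 source 2.7360
3 15 load 2.6947

Γ_L=0.142857, Γ_S=-0.764706; launch V₁=3·75/85=2.647059
k=0 src: V=2.6471
k=1 load: inc=2.647059, refl=2.647059·0.142857=0.3782; V=0.000000+2.647059+0.378151=3.0252
k=2 src: inc=0.378151, refl=0.378151·-0.764706=-0.2892; V=2.647059+0.378151+-0.289174=2.7360
k=3 load: inc=-0.289174, refl=-0.289174·0.142857=-0.0413; V=3.025210+-0.289174+-0.041311=2.6947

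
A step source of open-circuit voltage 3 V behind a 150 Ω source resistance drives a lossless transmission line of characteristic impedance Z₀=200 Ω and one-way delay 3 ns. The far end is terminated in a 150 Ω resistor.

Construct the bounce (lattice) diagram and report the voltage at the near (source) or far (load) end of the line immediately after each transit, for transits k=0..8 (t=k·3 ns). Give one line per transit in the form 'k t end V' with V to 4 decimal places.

Γ_L=-0.142857, Γ_S=-0.142857; launch V₁=3·200/350=1.714286
k=0 src: V=1.7143
k=1 load: inc=1.714286, refl=1.714286·-0.142857=-0.2449; V=0.000000+1.714286+-0.244898=1.4694
k=2 src: inc=-0.244898, refl=-0.244898·-0.142857=0.0350; V=1.714286+-0.244898+0.034985=1.5044
k=3 load: inc=0.034985, refl=0.034985·-0.142857=-0.0050; V=1.469388+0.034985+-0.004998=1.4994
k=4 src: inc=-0.004998, refl=-0.004998·-0.142857=0.0007; V=1.504373+-0.004998+0.000714=1.5001
k=5 load: inc=0.000714, refl=0.000714·-0.142857=-0.0001; V=1.499375+0.000714+-0.000102=1.5000
k=6 src: inc=-0.000102, refl=-0.000102·-0.142857=0.0000; V=1.500089+-0.000102+0.000015=1.5000
k=7 load: inc=0.000015, refl=0.000015·-0.142857=-0.0000; V=1.499987+0.000015+-0.000002=1.5000
k=8 src: inc=-0.000002, refl=-0.000002·-0.142857=0.0000; V=1.500002+-0.000002+0.000000=1.5000

0 0 source 1.7143
1 3 load 1.4694
2 6 source 1.5044
3 9 load 1.4994
4 12 source 1.5001
5 15 load 1.5000
6 18 source 1.5000
7 21 load 1.5000
8 24 source 1.5000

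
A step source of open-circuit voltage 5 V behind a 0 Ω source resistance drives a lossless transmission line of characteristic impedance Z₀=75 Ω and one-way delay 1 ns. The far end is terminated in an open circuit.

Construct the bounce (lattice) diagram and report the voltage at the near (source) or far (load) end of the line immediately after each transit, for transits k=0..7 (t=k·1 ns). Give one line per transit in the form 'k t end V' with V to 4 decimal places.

0 0 source 5.0000
1 1 load 10.0000
2 2 source 5.0000
3 3 load 0.0000
4 4 source 5.0000
5 5 load 10.0000
6 6 source 5.0000
7 7 load 0.0000

Γ_L=1.000000, Γ_S=-1.000000; launch V₁=5·75/75=5.000000
k=0 src: V=5.0000
k=1 load: inc=5.000000, refl=5.000000·1.000000=5.0000; V=0.000000+5.000000+5.000000=10.0000
k=2 src: inc=5.000000, refl=5.000000·-1.000000=-5.0000; V=5.000000+5.000000+-5.000000=5.0000
k=3 load: inc=-5.000000, refl=-5.000000·1.000000=-5.0000; V=10.000000+-5.000000+-5.000000=0.0000
k=4 src: inc=-5.000000, refl=-5.000000·-1.000000=5.0000; V=5.000000+-5.000000+5.000000=5.0000
k=5 load: inc=5.000000, refl=5.000000·1.000000=5.0000; V=0.000000+5.000000+5.000000=10.0000
k=6 src: inc=5.000000, refl=5.000000·-1.000000=-5.0000; V=5.000000+5.000000+-5.000000=5.0000
k=7 load: inc=-5.000000, refl=-5.000000·1.000000=-5.0000; V=10.000000+-5.000000+-5.000000=0.0000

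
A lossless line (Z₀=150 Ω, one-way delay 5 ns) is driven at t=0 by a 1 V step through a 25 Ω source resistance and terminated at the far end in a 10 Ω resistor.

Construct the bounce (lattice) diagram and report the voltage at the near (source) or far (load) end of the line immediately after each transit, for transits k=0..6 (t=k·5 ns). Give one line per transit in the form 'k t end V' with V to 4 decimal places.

Γ_L=-0.875000, Γ_S=-0.714286; launch V₁=1·150/175=0.857143
k=0 src: V=0.8571
k=1 load: inc=0.857143, refl=0.857143·-0.875000=-0.7500; V=0.000000+0.857143+-0.750000=0.1071
k=2 src: inc=-0.750000, refl=-0.750000·-0.714286=0.5357; V=0.857143+-0.750000+0.535714=0.6429
k=3 load: inc=0.535714, refl=0.535714·-0.875000=-0.4688; V=0.107143+0.535714+-0.468750=0.1741
k=4 src: inc=-0.468750, refl=-0.468750·-0.714286=0.3348; V=0.642857+-0.468750+0.334821=0.5089
k=5 load: inc=0.334821, refl=0.334821·-0.875000=-0.2930; V=0.174107+0.334821+-0.292969=0.2160
k=6 src: inc=-0.292969, refl=-0.292969·-0.714286=0.2093; V=0.508929+-0.292969+0.209263=0.4252

0 0 source 0.8571
1 5 load 0.1071
2 10 source 0.6429
3 15 load 0.1741
4 20 source 0.5089
5 25 load 0.2160
6 30 source 0.4252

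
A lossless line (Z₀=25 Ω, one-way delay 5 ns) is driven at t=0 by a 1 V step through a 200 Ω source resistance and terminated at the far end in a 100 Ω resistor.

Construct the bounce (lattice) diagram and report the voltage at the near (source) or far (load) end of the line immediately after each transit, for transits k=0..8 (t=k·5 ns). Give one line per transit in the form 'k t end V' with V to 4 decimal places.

Γ_L=0.600000, Γ_S=0.777778; launch V₁=1·25/225=0.111111
k=0 src: V=0.1111
k=1 load: inc=0.111111, refl=0.111111·0.600000=0.0667; V=0.000000+0.111111+0.066667=0.1778
k=2 src: inc=0.066667, refl=0.066667·0.777778=0.0519; V=0.111111+0.066667+0.051852=0.2296
k=3 load: inc=0.051852, refl=0.051852·0.600000=0.0311; V=0.177778+0.051852+0.031111=0.2607
k=4 src: inc=0.031111, refl=0.031111·0.777778=0.0242; V=0.229630+0.031111+0.024198=0.2849
k=5 load: inc=0.024198, refl=0.024198·0.600000=0.0145; V=0.260741+0.024198+0.014519=0.2995
k=6 src: inc=0.014519, refl=0.014519·0.777778=0.0113; V=0.284938+0.014519+0.011292=0.3107
k=7 load: inc=0.011292, refl=0.011292·0.600000=0.0068; V=0.299457+0.011292+0.006775=0.3175
k=8 src: inc=0.006775, refl=0.006775·0.777778=0.0053; V=0.310749+0.006775+0.005270=0.3228

0 0 source 0.1111
1 5 load 0.1778
2 10 source 0.2296
3 15 load 0.2607
4 20 source 0.2849
5 25 load 0.2995
6 30 source 0.3107
7 35 load 0.3175
8 40 source 0.3228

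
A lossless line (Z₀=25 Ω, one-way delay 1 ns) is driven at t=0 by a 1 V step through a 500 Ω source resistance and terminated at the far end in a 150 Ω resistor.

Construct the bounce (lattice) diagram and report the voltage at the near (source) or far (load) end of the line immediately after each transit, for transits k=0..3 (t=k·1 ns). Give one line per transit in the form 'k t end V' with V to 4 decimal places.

0 0 source 0.0476
1 1 load 0.0816
2 2 source 0.1124
3 3 load 0.1344

Γ_L=0.714286, Γ_S=0.904762; launch V₁=1·25/525=0.047619
k=0 src: V=0.0476
k=1 load: inc=0.047619, refl=0.047619·0.714286=0.0340; V=0.000000+0.047619+0.034014=0.0816
k=2 src: inc=0.034014, refl=0.034014·0.904762=0.0308; V=0.047619+0.034014+0.030774=0.1124
k=3 load: inc=0.030774, refl=0.030774·0.714286=0.0220; V=0.081633+0.030774+0.021982=0.1344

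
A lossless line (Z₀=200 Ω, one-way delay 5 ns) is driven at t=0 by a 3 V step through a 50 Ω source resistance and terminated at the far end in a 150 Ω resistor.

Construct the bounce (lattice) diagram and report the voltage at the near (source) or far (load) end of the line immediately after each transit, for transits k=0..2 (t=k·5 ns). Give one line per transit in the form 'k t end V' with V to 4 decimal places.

0 0 source 2.4000
1 5 load 2.0571
2 10 source 2.2629

Γ_L=-0.142857, Γ_S=-0.600000; launch V₁=3·200/250=2.400000
k=0 src: V=2.4000
k=1 load: inc=2.400000, refl=2.400000·-0.142857=-0.3429; V=0.000000+2.400000+-0.342857=2.0571
k=2 src: inc=-0.342857, refl=-0.342857·-0.600000=0.2057; V=2.400000+-0.342857+0.205714=2.2629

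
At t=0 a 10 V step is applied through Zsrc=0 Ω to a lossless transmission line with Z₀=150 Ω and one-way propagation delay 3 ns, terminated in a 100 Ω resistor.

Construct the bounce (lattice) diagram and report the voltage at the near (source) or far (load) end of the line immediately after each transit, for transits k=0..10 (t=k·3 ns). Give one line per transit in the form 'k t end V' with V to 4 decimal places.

Γ_L=-0.200000, Γ_S=-1.000000; launch V₁=10·150/150=10.000000
k=0 src: V=10.0000
k=1 load: inc=10.000000, refl=10.000000·-0.200000=-2.0000; V=0.000000+10.000000+-2.000000=8.0000
k=2 src: inc=-2.000000, refl=-2.000000·-1.000000=2.0000; V=10.000000+-2.000000+2.000000=10.0000
k=3 load: inc=2.000000, refl=2.000000·-0.200000=-0.4000; V=8.000000+2.000000+-0.400000=9.6000
k=4 src: inc=-0.400000, refl=-0.400000·-1.000000=0.4000; V=10.000000+-0.400000+0.400000=10.0000
k=5 load: inc=0.400000, refl=0.400000·-0.200000=-0.0800; V=9.600000+0.400000+-0.080000=9.9200
k=6 src: inc=-0.080000, refl=-0.080000·-1.000000=0.0800; V=10.000000+-0.080000+0.080000=10.0000
k=7 load: inc=0.080000, refl=0.080000·-0.200000=-0.0160; V=9.920000+0.080000+-0.016000=9.9840
k=8 src: inc=-0.016000, refl=-0.016000·-1.000000=0.0160; V=10.000000+-0.016000+0.016000=10.0000
k=9 load: inc=0.016000, refl=0.016000·-0.200000=-0.0032; V=9.984000+0.016000+-0.003200=9.9968
k=10 src: inc=-0.003200, refl=-0.003200·-1.000000=0.0032; V=10.000000+-0.003200+0.003200=10.0000

0 0 source 10.0000
1 3 load 8.0000
2 6 source 10.0000
3 9 load 9.6000
4 12 source 10.0000
5 15 load 9.9200
6 18 source 10.0000
7 21 load 9.9840
8 24 source 10.0000
9 27 load 9.9968
10 30 source 10.0000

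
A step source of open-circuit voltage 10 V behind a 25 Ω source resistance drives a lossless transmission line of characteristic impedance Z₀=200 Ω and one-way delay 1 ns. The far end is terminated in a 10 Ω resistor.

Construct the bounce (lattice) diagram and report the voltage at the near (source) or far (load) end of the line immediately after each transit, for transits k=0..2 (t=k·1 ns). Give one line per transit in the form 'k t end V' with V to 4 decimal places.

0 0 source 8.8889
1 1 load 0.8466
2 2 source 7.1017

Γ_L=-0.904762, Γ_S=-0.777778; launch V₁=10·200/225=8.888889
k=0 src: V=8.8889
k=1 load: inc=8.888889, refl=8.888889·-0.904762=-8.0423; V=0.000000+8.888889+-8.042328=0.8466
k=2 src: inc=-8.042328, refl=-8.042328·-0.777778=6.2551; V=8.888889+-8.042328+6.255144=7.1017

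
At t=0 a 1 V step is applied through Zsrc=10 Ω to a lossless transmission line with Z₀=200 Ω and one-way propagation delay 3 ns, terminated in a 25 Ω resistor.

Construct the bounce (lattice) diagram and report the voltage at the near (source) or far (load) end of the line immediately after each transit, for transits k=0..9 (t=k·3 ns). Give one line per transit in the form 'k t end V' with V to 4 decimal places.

Γ_L=-0.777778, Γ_S=-0.904762; launch V₁=1·200/210=0.952381
k=0 src: V=0.9524
k=1 load: inc=0.952381, refl=0.952381·-0.777778=-0.7407; V=0.000000+0.952381+-0.740741=0.2116
k=2 src: inc=-0.740741, refl=-0.740741·-0.904762=0.6702; V=0.952381+-0.740741+0.670194=0.8818
k=3 load: inc=0.670194, refl=0.670194·-0.777778=-0.5213; V=0.211640+0.670194+-0.521262=0.3606
k=4 src: inc=-0.521262, refl=-0.521262·-0.904762=0.4716; V=0.881834+-0.521262+0.471618=0.8322
k=5 load: inc=0.471618, refl=0.471618·-0.777778=-0.3668; V=0.360572+0.471618+-0.366814=0.4654
k=6 src: inc=-0.366814, refl=-0.366814·-0.904762=0.3319; V=0.832190+-0.366814+0.331879=0.7973
k=7 load: inc=0.331879, refl=0.331879·-0.777778=-0.2581; V=0.465376+0.331879+-0.258128=0.5391
k=8 src: inc=-0.258128, refl=-0.258128·-0.904762=0.2335; V=0.797256+-0.258128+0.233545=0.7727
k=9 load: inc=0.233545, refl=0.233545·-0.777778=-0.1816; V=0.539127+0.233545+-0.181646=0.5910

0 0 source 0.9524
1 3 load 0.2116
2 6 source 0.8818
3 9 load 0.3606
4 12 source 0.8322
5 15 load 0.4654
6 18 source 0.7973
7 21 load 0.5391
8 24 source 0.7727
9 27 load 0.5910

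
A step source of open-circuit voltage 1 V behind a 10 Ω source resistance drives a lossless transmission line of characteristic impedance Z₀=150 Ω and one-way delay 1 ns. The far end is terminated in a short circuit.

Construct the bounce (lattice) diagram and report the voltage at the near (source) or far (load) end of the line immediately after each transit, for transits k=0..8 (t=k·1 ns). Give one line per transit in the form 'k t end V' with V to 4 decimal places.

Γ_L=-1.000000, Γ_S=-0.875000; launch V₁=1·150/160=0.937500
k=0 src: V=0.9375
k=1 load: inc=0.937500, refl=0.937500·-1.000000=-0.9375; V=0.000000+0.937500+-0.937500=0.0000
k=2 src: inc=-0.937500, refl=-0.937500·-0.875000=0.8203; V=0.937500+-0.937500+0.820312=0.8203
k=3 load: inc=0.820312, refl=0.820312·-1.000000=-0.8203; V=0.000000+0.820312+-0.820312=0.0000
k=4 src: inc=-0.820312, refl=-0.820312·-0.875000=0.7178; V=0.820312+-0.820312+0.717773=0.7178
k=5 load: inc=0.717773, refl=0.717773·-1.000000=-0.7178; V=0.000000+0.717773+-0.717773=0.0000
k=6 src: inc=-0.717773, refl=-0.717773·-0.875000=0.6281; V=0.717773+-0.717773+0.628052=0.6281
k=7 load: inc=0.628052, refl=0.628052·-1.000000=-0.6281; V=0.000000+0.628052+-0.628052=0.0000
k=8 src: inc=-0.628052, refl=-0.628052·-0.875000=0.5495; V=0.628052+-0.628052+0.549545=0.5495

0 0 source 0.9375
1 1 load 0.0000
2 2 source 0.8203
3 3 load 0.0000
4 4 source 0.7178
5 5 load 0.0000
6 6 source 0.6281
7 7 load 0.0000
8 8 source 0.5495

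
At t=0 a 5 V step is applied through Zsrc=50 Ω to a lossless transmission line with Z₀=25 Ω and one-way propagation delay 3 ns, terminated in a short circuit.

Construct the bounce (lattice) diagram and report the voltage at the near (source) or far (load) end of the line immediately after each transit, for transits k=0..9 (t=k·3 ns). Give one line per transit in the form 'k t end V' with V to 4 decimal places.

0 0 source 1.6667
1 3 load 0.0000
2 6 source -0.5556
3 9 load 0.0000
4 12 source 0.1852
5 15 load 0.0000
6 18 source -0.0617
7 21 load 0.0000
8 24 source 0.0206
9 27 load 0.0000

Γ_L=-1.000000, Γ_S=0.333333; launch V₁=5·25/75=1.666667
k=0 src: V=1.6667
k=1 load: inc=1.666667, refl=1.666667·-1.000000=-1.6667; V=0.000000+1.666667+-1.666667=0.0000
k=2 src: inc=-1.666667, refl=-1.666667·0.333333=-0.5556; V=1.666667+-1.666667+-0.555556=-0.5556
k=3 load: inc=-0.555556, refl=-0.555556·-1.000000=0.5556; V=0.000000+-0.555556+0.555556=0.0000
k=4 src: inc=0.555556, refl=0.555556·0.333333=0.1852; V=-0.555556+0.555556+0.185185=0.1852
k=5 load: inc=0.185185, refl=0.185185·-1.000000=-0.1852; V=0.000000+0.185185+-0.185185=0.0000
k=6 src: inc=-0.185185, refl=-0.185185·0.333333=-0.0617; V=0.185185+-0.185185+-0.061728=-0.0617
k=7 load: inc=-0.061728, refl=-0.061728·-1.000000=0.0617; V=0.000000+-0.061728+0.061728=0.0000
k=8 src: inc=0.061728, refl=0.061728·0.333333=0.0206; V=-0.061728+0.061728+0.020576=0.0206
k=9 load: inc=0.020576, refl=0.020576·-1.000000=-0.0206; V=0.000000+0.020576+-0.020576=0.0000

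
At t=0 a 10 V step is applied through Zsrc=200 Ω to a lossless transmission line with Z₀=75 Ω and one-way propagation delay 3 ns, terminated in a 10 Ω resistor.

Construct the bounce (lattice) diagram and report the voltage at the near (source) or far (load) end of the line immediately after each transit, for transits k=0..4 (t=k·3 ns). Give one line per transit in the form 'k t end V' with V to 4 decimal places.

Γ_L=-0.764706, Γ_S=0.454545; launch V₁=10·75/275=2.727273
k=0 src: V=2.7273
k=1 load: inc=2.727273, refl=2.727273·-0.764706=-2.0856; V=0.000000+2.727273+-2.085561=0.6417
k=2 src: inc=-2.085561, refl=-2.085561·0.454545=-0.9480; V=2.727273+-2.085561+-0.947982=-0.3063
k=3 load: inc=-0.947982, refl=-0.947982·-0.764706=0.7249; V=0.641711+-0.947982+0.724928=0.4187
k=4 src: inc=0.724928, refl=0.724928·0.454545=0.3295; V=-0.306271+0.724928+0.329513=0.7482

0 0 source 2.7273
1 3 load 0.6417
2 6 source -0.3063
3 9 load 0.4187
4 12 source 0.7482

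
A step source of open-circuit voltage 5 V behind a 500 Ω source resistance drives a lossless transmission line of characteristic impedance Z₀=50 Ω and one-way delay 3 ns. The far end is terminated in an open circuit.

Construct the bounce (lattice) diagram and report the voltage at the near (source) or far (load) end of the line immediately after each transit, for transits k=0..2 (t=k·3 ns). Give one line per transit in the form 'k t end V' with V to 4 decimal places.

0 0 source 0.4545
1 3 load 0.9091
2 6 source 1.2810

Γ_L=1.000000, Γ_S=0.818182; launch V₁=5·50/550=0.454545
k=0 src: V=0.4545
k=1 load: inc=0.454545, refl=0.454545·1.000000=0.4545; V=0.000000+0.454545+0.454545=0.9091
k=2 src: inc=0.454545, refl=0.454545·0.818182=0.3719; V=0.454545+0.454545+0.371901=1.2810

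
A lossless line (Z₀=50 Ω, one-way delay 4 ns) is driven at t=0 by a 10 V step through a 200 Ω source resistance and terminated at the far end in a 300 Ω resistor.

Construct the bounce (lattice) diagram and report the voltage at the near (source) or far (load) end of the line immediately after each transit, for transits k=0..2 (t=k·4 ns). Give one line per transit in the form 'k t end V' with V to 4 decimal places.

0 0 source 2.0000
1 4 load 3.4286
2 8 source 4.2857

Γ_L=0.714286, Γ_S=0.600000; launch V₁=10·50/250=2.000000
k=0 src: V=2.0000
k=1 load: inc=2.000000, refl=2.000000·0.714286=1.4286; V=0.000000+2.000000+1.428571=3.4286
k=2 src: inc=1.428571, refl=1.428571·0.600000=0.8571; V=2.000000+1.428571+0.857143=4.2857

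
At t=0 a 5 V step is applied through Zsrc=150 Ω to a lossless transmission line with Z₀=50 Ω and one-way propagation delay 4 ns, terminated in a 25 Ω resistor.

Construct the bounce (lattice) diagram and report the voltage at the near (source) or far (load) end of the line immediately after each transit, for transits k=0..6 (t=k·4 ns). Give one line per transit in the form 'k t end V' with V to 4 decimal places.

Γ_L=-0.333333, Γ_S=0.500000; launch V₁=5·50/200=1.250000
k=0 src: V=1.2500
k=1 load: inc=1.250000, refl=1.250000·-0.333333=-0.4167; V=0.000000+1.250000+-0.416667=0.8333
k=2 src: inc=-0.416667, refl=-0.416667·0.500000=-0.2083; V=1.250000+-0.416667+-0.208333=0.6250
k=3 load: inc=-0.208333, refl=-0.208333·-0.333333=0.0694; V=0.833333+-0.208333+0.069444=0.6944
k=4 src: inc=0.069444, refl=0.069444·0.500000=0.0347; V=0.625000+0.069444+0.034722=0.7292
k=5 load: inc=0.034722, refl=0.034722·-0.333333=-0.0116; V=0.694444+0.034722+-0.011574=0.7176
k=6 src: inc=-0.011574, refl=-0.011574·0.500000=-0.0058; V=0.729167+-0.011574+-0.005787=0.7118

0 0 source 1.2500
1 4 load 0.8333
2 8 source 0.6250
3 12 load 0.6944
4 16 source 0.7292
5 20 load 0.7176
6 24 source 0.7118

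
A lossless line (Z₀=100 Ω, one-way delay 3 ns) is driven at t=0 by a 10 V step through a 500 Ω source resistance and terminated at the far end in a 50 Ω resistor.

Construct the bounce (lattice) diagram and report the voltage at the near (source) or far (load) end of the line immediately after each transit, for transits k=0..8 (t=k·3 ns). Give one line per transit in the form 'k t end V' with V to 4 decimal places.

0 0 source 1.6667
1 3 load 1.1111
2 6 source 0.7407
3 9 load 0.8642
4 12 source 0.9465
5 15 load 0.9191
6 18 source 0.9008
7 21 load 0.9069
8 24 source 0.9109

Γ_L=-0.333333, Γ_S=0.666667; launch V₁=10·100/600=1.666667
k=0 src: V=1.6667
k=1 load: inc=1.666667, refl=1.666667·-0.333333=-0.5556; V=0.000000+1.666667+-0.555556=1.1111
k=2 src: inc=-0.555556, refl=-0.555556·0.666667=-0.3704; V=1.666667+-0.555556+-0.370370=0.7407
k=3 load: inc=-0.370370, refl=-0.370370·-0.333333=0.1235; V=1.111111+-0.370370+0.123457=0.8642
k=4 src: inc=0.123457, refl=0.123457·0.666667=0.0823; V=0.740741+0.123457+0.082305=0.9465
k=5 load: inc=0.082305, refl=0.082305·-0.333333=-0.0274; V=0.864198+0.082305+-0.027435=0.9191
k=6 src: inc=-0.027435, refl=-0.027435·0.666667=-0.0183; V=0.946502+-0.027435+-0.018290=0.9008
k=7 load: inc=-0.018290, refl=-0.018290·-0.333333=0.0061; V=0.919067+-0.018290+0.006097=0.9069
k=8 src: inc=0.006097, refl=0.006097·0.666667=0.0041; V=0.900777+0.006097+0.004064=0.9109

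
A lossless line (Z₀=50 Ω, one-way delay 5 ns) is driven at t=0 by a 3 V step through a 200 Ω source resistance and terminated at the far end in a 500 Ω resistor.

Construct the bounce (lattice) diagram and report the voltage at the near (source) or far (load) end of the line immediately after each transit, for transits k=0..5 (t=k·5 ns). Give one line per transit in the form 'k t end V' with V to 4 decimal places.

Γ_L=0.818182, Γ_S=0.600000; launch V₁=3·50/250=0.600000
k=0 src: V=0.6000
k=1 load: inc=0.600000, refl=0.600000·0.818182=0.4909; V=0.000000+0.600000+0.490909=1.0909
k=2 src: inc=0.490909, refl=0.490909·0.600000=0.2945; V=0.600000+0.490909+0.294545=1.3855
k=3 load: inc=0.294545, refl=0.294545·0.818182=0.2410; V=1.090909+0.294545+0.240992=1.6264
k=4 src: inc=0.240992, refl=0.240992·0.600000=0.1446; V=1.385455+0.240992+0.144595=1.7710
k=5 load: inc=0.144595, refl=0.144595·0.818182=0.1183; V=1.626446+0.144595+0.118305=1.8893

0 0 source 0.6000
1 5 load 1.0909
2 10 source 1.3855
3 15 load 1.6264
4 20 source 1.7710
5 25 load 1.8893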